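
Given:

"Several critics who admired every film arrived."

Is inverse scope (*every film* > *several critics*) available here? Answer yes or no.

Structurally, *every film* is inside the relative clause *who admired every film*.
QR out of a relative clause is ruled out by the relative-clause island constraint.
*every film* > *several critics* would require crossing that boundary, which is illicit.

No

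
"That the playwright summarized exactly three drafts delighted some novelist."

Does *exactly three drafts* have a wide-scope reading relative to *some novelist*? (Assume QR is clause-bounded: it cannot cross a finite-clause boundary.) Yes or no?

*exactly three drafts* is embedded in the sentential subject *that the playwright summarized exactly three drafts*.
The subject-island constraint blocks QR out of a clausal subject.
There is no licit LF on which *exactly three drafts* c-commands *some novelist*.

No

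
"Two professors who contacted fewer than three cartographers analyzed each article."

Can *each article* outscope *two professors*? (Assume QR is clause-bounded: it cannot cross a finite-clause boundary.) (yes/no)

Although the sentence contains a relative clause (*who contacted fewer than three cartographers*), *each article* is outside it, in the matrix VP.
With no island boundary between them, the object can take inverse scope over the subject via ordinary QR within the clause.

Yes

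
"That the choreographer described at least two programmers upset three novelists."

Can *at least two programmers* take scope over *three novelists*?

Structurally, *at least two programmers* is inside the sentential subject *that the choreographer described at least two programmers*.
The subject-island constraint blocks QR out of a clausal subject.
*at least two programmers* is confined to the island and cannot take scope over *three novelists*.

No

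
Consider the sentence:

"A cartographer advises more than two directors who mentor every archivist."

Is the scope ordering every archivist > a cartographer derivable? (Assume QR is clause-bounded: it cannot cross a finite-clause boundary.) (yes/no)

The target quantifier *every archivist* is part of the relative clause *who mentor every archivist* modifying *more than two directors*.
The relative clause forms an island for QR, so the quantifier is confined to the head noun's restrictor.
There is no licit LF on which *every archivist* c-commands *a cartographer*.

No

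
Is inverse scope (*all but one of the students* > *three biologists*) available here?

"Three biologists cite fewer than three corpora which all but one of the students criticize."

*all but one of the students* sits inside the relative clause *which all but one of the students criticize* modifying *fewer than three corpora*.
A relative clause is a scope island — quantifier raising cannot cross its boundary.
So the wide-scope reading for *all but one of the students* is blocked.

No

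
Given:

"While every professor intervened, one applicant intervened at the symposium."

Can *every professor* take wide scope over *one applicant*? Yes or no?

No

Structurally, *every professor* is inside the adjunct clause *while every professor intervened*.
Adjunct clauses are scope islands: a quantifier inside an adjunct cannot raise into the matrix clause.
So *every professor* cannot raise to a position above *one applicant*.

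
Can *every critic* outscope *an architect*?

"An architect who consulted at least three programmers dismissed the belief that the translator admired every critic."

No

The DP *every critic* is contained in the complex NP *the belief that the translator admired every critic*.
A that-clause complement to a noun is an island; QR cannot cross the NP boundary.
The inverse ordering *every critic* > *an architect* is therefore underivable.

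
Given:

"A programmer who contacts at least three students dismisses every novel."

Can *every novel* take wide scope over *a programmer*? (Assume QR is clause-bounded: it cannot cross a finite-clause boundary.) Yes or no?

Yes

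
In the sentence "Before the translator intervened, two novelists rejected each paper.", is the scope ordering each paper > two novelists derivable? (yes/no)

The adjunct clause does not contain *each paper*, which is the matrix object.
No island intervenes, so both surface and inverse scope are derivable.

Yes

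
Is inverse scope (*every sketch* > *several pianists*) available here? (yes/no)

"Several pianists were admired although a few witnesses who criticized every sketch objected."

*every sketch* sits inside the relative clause *who criticized every sketch*, which is itself inside the adjunct *although a few witnesses who criticized every sketch objected*.
Both the relative clause and the enclosing adjunct are scope islands; QR cannot cross either.
So the wide-scope reading for *every sketch* is blocked.

No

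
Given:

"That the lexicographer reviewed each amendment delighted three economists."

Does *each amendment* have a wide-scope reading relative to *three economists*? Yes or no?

No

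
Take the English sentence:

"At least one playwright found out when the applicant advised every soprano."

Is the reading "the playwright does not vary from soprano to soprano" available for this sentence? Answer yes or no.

Yes

That reading corresponds to *at least one playwright* > *every soprano*.
That is the surface-scope ordering, which is always one of the available readings — island constraints only ever restrict inverse scope.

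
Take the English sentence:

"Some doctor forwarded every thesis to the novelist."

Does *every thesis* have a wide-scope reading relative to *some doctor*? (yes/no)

Yes

*every thesis* and *some doctor* are in the same minimal clause.
With no island boundary between them, the object can take inverse scope over the subject via ordinary QR within the clause.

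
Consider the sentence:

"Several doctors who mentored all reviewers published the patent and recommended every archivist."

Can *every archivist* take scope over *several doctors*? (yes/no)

*every archivist* occurs within one conjunct of the coordinate structure (*recommended every archivist*).
A quantifier cannot raise out of one conjunct of a coordination across the whole coordinate structure — the CSC applies to QR.
Hence only narrow scope for *every archivist* (under *several doctors*) survives.

No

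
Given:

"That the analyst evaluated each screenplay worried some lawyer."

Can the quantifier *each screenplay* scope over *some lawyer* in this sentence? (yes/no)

*each screenplay* occurs within the sentential subject *that the analyst evaluated each screenplay*.
Subjects — clausal subjects included — are islands for extraction, and QR is no exception.
*each screenplay* > *some lawyer* would require crossing that boundary, which is illicit.

No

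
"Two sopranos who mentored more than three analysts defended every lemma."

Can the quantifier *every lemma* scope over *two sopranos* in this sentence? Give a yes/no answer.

Yes

*every lemma* is a matrix argument; only *two sopranos* is modified by the relative clause *who mentored more than three analysts*, so the RC island is irrelevant to the target quantifier.
Ordinary QR to a clause-peripheral position gives the wide-scope LF for the lower DP.
The sentence is scopally ambiguous between *two sopranos* > *every lemma* and *every lemma* > *two sopranos*.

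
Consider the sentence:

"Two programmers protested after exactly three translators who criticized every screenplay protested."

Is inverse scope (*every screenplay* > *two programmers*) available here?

No

Structurally, *every screenplay* is inside the relative clause *who criticized every screenplay*, which is itself inside the adjunct *after exactly three translators who criticized every screenplay protested*.
Both the relative clause and the enclosing adjunct are scope islands; QR cannot cross either.
*every screenplay* is confined to the island and cannot take scope over *two programmers*.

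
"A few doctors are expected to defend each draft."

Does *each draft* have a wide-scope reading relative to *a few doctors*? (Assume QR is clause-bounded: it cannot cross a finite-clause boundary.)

Yes

Infinitival complements of raising predicates do not block QR; *each draft* and *a few doctors* are effectively clausemates.
No island intervenes, so both surface and inverse scope are derivable.
So *each draft* > *a few doctors* is among the available readings.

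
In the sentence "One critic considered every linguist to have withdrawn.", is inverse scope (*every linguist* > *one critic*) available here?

*every linguist* is an ECM subject; ECM complements are not islands, and the embedded quantifier may take matrix scope.
Clause-internal QR can adjoin the lower DP above the subject, yielding the inverse reading.
Both orderings are possible: *one critic* > *every linguist* and *every linguist* > *one critic*.

Yes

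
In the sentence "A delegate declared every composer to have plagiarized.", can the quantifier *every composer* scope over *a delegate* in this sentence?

The ECM infinitive is scope-transparent — *every composer* is free to raise above *a delegate*.
QR within a single clause is free, so the lower quantifier may take scope over the higher one.

Yes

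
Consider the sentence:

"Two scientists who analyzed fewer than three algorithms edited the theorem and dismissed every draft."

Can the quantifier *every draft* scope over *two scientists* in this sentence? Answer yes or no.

The target quantifier *every draft* is part of one conjunct of the coordinate structure (*dismissed every draft*).
QR out of a conjunct would have to apply non-ATB, which the CSC forbids.
So *every draft* cannot raise to a position above *two scientists*.

No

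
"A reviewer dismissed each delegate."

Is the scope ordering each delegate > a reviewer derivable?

Yes

Both DPs are arguments of the same predicate; there is no clause or island boundary between them.
No island intervenes, so both surface and inverse scope are derivable.
So *each delegate* > *a reviewer* is among the available readings.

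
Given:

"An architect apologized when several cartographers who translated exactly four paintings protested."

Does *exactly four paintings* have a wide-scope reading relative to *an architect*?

No

Structurally, *exactly four paintings* is inside the relative clause *who translated exactly four paintings*, which is itself inside the adjunct *when several cartographers who translated exactly four paintings protested*.
The quantifier would have to escape first the RC and then the adjunct — two independent island violations.
The inverse ordering *exactly four paintings* > *an architect* is therefore underivable.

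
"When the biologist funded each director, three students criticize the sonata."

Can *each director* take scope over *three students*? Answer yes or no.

*each director* occurs within the adjunct clause *when the biologist funded each director*.
The adjunct-island constraint bars QR out of an adverbial clause.
So the wide-scope reading for *each director* is blocked.

No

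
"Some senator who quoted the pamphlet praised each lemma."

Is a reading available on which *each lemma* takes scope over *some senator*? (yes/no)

Yes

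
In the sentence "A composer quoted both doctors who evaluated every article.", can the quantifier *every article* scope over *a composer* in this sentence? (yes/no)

No

*every article* occurs within the relative clause *who evaluated every article* modifying *both doctors*.
Quantifiers inside a relative clause are trapped there; the RC boundary blocks QR.
Hence only narrow scope for *every article* (under *a composer*) survives.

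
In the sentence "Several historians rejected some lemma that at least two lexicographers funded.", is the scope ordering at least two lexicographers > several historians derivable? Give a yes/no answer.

*at least two lexicographers* sits inside the relative clause *that at least two lexicographers funded* modifying *some lemma*.
Relative clauses block scope extraction: QR cannot target a position outside the modified NP.
Hence only narrow scope for *at least two lexicographers* (under *several historians*) survives.

No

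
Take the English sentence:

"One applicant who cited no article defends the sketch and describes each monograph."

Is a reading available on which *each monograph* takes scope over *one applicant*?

Structurally, *each monograph* is inside one conjunct of the coordinate structure (*describes each monograph*).
Coordinate structures are islands for non-across-the-board movement, QR included.
So *each monograph* cannot raise high enough to outscope *one applicant*; only the surface ordering *one applicant* > *each monograph* is available.

No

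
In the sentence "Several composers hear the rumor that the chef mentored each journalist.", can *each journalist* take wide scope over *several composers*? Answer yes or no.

No

The DP *each journalist* is contained in the complex NP *the rumor that the chef mentored each journalist*.
A that-clause complement to a noun is an island; QR cannot cross the NP boundary.
So the wide-scope reading for *each journalist* is blocked.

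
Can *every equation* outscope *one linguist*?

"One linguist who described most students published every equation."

*every equation* is a matrix argument; only *one linguist* is modified by the relative clause *who described most students*, so the RC island is irrelevant to the target quantifier.
No island intervenes, so both surface and inverse scope are derivable.

Yes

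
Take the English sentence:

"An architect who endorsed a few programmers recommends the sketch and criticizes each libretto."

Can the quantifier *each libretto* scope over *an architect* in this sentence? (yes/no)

The target quantifier *each libretto* is part of one conjunct of the coordinate structure (*criticizes each libretto*).
QR out of a conjunct would have to apply non-ATB, which the CSC forbids.
So *each libretto* cannot raise high enough to outscope *an architect*; only the surface ordering *an architect* > *each libretto* is available.

No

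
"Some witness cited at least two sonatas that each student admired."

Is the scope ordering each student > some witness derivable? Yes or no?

*each student* sits inside the relative clause *that each student admired* modifying *at least two sonatas*.
The relative clause forms an island for QR, so the quantifier is confined to the head noun's restrictor.
So *each student* cannot raise to a position above *some witness*.

No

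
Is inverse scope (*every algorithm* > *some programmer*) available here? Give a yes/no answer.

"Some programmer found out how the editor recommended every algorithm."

No

*every algorithm* occurs within the embedded question *how the editor recommended every algorithm*.
Embedded questions are wh-islands: a quantifier inside an indirect question cannot QR into the matrix clause.
So *every algorithm* cannot raise high enough to outscope *some programmer*; only the surface ordering *some programmer* > *every algorithm* is available.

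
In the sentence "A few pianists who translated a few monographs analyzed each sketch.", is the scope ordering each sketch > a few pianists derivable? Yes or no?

Yes

*each sketch* sits in the matrix clause, not in the relative clause on *a few pianists*.
Since no island is crossed, the inverse ordering is licensed alongside surface scope.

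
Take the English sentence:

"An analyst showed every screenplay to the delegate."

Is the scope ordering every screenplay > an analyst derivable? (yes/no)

Yes

Both DPs are arguments of the same predicate; there is no clause or island boundary between them.
Clause-internal QR can adjoin the lower DP above the subject, yielding the inverse reading.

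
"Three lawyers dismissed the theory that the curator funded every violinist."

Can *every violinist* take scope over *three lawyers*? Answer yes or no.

No

*every violinist* sits inside the complex NP *the theory that the curator funded every violinist*.
A that-clause complement to a noun is an island; QR cannot cross the NP boundary.
Hence only narrow scope for *every violinist* (under *three lawyers*) survives.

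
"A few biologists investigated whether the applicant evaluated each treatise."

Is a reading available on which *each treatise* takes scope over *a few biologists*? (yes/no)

No

*each treatise* sits inside the embedded question *whether the applicant evaluated each treatise*.
QR across an interrogative CP boundary is ruled out as a wh-island violation.
Hence only narrow scope for *each treatise* (under *a few biologists*) survives.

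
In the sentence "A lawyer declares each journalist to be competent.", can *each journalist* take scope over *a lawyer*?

Yes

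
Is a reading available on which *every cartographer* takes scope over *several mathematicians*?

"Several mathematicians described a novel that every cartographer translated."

*every cartographer* occurs within the relative clause *that every cartographer translated* modifying *a novel*.
Relative clauses are scope islands: a quantifier cannot QR out of a relative clause to take scope in the matrix clause.
The inverse ordering *every cartographer* > *several mathematicians* is therefore underivable.

No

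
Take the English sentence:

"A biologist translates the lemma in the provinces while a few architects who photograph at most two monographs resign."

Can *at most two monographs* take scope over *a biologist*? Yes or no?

No

The target quantifier *at most two monographs* is part of the relative clause *who photograph at most two monographs*, which is itself inside the adjunct *while a few architects who photograph at most two monographs resign*.
Even if one barrier were somehow void, the other would still block QR.
So *at most two monographs* cannot raise high enough to outscope *a biologist*; only the surface ordering *a biologist* > *at most two monographs* is available.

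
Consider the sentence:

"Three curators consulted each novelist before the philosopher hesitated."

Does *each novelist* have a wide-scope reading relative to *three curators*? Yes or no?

The adjunct clause does not contain *each novelist*, which is the matrix object.
No island intervenes, so both surface and inverse scope are derivable.
So *each novelist* > *three curators* is among the available readings.

Yes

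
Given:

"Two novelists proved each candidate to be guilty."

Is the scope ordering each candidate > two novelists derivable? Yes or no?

This is an ECM construction: *each candidate* is the infinitival subject, Case-marked by the matrix verb, and the infinitive is transparent for QR.
With no island boundary between them, the object can take inverse scope over the subject via ordinary QR within the clause.

Yes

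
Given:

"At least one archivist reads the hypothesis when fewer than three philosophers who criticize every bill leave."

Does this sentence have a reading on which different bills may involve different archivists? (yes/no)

No

That reading corresponds to *every bill* > *at least one archivist*.
*every bill* is embedded in the relative clause *who criticize every bill*, which is itself inside the adjunct *when fewer than three philosophers who criticize every bill leave*.
Nested islands: the RC island is itself inside an adjunct island, so wide scope is doubly excluded.
So *every bill* cannot raise to a position above *at least one archivist*.
(Only the surface reading survives: one fixed archivist with respect to all the relevant bills.)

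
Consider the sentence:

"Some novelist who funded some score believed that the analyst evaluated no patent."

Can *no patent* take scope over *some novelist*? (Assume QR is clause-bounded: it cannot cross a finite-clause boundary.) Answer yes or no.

No

*no patent* is embedded in the finite complement clause *that the analyst evaluated no patent*.
Given the clause-boundedness assumption, QR cannot cross the finite CP into the matrix.
*no patent* is confined to the island and cannot take scope over *some novelist*.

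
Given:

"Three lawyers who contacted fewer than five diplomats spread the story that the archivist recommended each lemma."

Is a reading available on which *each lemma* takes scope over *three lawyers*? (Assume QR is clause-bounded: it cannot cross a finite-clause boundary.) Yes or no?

No

The target quantifier *each lemma* is part of the complex NP *the story that the archivist recommended each lemma*.
The complex NP is opaque for QR — the quantifier is frozen inside the noun's complement.
So *each lemma* cannot raise high enough to outscope *three lawyers*; only the surface ordering *three lawyers* > *each lemma* is available.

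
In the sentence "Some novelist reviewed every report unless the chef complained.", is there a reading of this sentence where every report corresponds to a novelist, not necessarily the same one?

The described interpretation is the *every report* > *some novelist* scoping.
*every report* is a matrix argument; the adjunct is an island but the target quantifier is outside it.
With no island boundary between them, the object can take inverse scope over the subject via ordinary QR within the clause.

Yes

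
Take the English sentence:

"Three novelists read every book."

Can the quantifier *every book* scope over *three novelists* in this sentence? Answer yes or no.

Yes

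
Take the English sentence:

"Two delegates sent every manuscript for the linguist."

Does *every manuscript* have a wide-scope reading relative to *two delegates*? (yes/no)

*every manuscript* and *two delegates* are in the same minimal clause.
With no island boundary between them, the object can take inverse scope over the subject via ordinary QR within the clause.
Both orderings are possible: *two delegates* > *every manuscript* and *every manuscript* > *two delegates*.

Yes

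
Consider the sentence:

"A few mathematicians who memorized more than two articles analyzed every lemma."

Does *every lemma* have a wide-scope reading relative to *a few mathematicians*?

Yes

Although the sentence contains a relative clause (*who memorized more than two articles*), *every lemma* is outside it, in the matrix VP.
Since no island is crossed, the inverse ordering is licensed alongside surface scope.
The sentence is scopally ambiguous between *a few mathematicians* > *every lemma* and *every lemma* > *a few mathematicians*.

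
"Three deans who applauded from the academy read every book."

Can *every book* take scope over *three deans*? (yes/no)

*every book* is a matrix argument; only *three deans* is modified by the relative clause *who applauded from the academy*, so the RC island is irrelevant to the target quantifier.
No island intervenes, so both surface and inverse scope are derivable.
Both orderings are possible: *three deans* > *every book* and *every book* > *three deans*.

Yes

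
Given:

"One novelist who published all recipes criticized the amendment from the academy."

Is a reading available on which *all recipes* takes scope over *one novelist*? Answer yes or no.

The DP *all recipes* is contained in the relative clause *who published all recipes*.
Relative clauses block scope extraction: QR cannot target a position outside the modified NP.
*all recipes* > *one novelist* would require crossing that boundary, which is illicit.
(Only the surface reading survives: one fixed novelist with respect to all the relevant recipes.)

No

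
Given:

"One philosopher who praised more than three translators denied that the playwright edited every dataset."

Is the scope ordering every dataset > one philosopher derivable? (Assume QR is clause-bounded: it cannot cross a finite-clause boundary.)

*every dataset* sits inside the finite complement clause *that the playwright edited every dataset*.
With QR restricted to its own tensed clause, the embedded quantifier cannot reach a matrix scope position.
Hence only narrow scope for *every dataset* (under *one philosopher*) survives.
(Only the surface reading survives: one fixed philosopher with respect to all the relevant datasets.)

No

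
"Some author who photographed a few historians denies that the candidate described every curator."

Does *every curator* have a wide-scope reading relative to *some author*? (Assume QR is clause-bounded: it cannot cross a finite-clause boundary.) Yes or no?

No

*every curator* sits inside the finite complement clause *that the candidate described every curator*.
Finite CP is the ceiling for QR here, by assumption.
So the wide-scope reading for *every curator* is blocked.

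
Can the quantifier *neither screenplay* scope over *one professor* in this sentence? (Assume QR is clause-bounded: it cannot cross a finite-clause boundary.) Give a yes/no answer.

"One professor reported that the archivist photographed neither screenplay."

No

Structurally, *neither screenplay* is inside the finite complement clause *that the archivist photographed neither screenplay*.
Under clause-bounded QR, a quantifier in an embedded finite clause cannot raise into the matrix clause.
There is no licit LF on which *neither screenplay* c-commands *one professor*.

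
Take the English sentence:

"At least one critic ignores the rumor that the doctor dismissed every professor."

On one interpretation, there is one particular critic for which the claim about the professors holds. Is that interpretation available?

The paraphrase describes the scope ordering *at least one critic* > *every professor*.
Nothing needs to raise for *at least one critic* > *every professor*, so no island constraint is at stake.

Yes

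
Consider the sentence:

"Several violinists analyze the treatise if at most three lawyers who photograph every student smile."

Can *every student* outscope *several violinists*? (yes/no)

*every student* is embedded in the relative clause *who photograph every student*, which is itself inside the adjunct *if at most three lawyers who photograph every student smile*.
Nested islands: the RC island is itself inside an adjunct island, so wide scope is doubly excluded.
There is no licit LF on which *every student* c-commands *several violinists*.

No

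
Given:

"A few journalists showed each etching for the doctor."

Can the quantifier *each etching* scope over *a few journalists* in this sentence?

Yes

*each etching* and *a few journalists* are in the same minimal clause.
No island intervenes, so both surface and inverse scope are derivable.
The sentence is scopally ambiguous between *a few journalists* > *each etching* and *each etching* > *a few journalists*.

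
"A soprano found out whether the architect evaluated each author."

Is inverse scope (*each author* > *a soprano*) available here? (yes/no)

No

Structurally, *each author* is inside the embedded question *whether the architect evaluated each author*.
An indirect question is a wh-island; the filled [Spec,CP] blocks QR across the CP edge.
Hence only narrow scope for *each author* (under *a soprano*) survives.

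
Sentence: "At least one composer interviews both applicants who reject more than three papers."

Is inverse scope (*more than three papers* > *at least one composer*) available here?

No

The DP *more than three papers* is contained in the relative clause *who reject more than three papers* modifying *both applicants*.
Quantifiers inside a relative clause are trapped there; the RC boundary blocks QR.
So *more than three papers* cannot raise high enough to outscope *at least one composer*; only the surface ordering *at least one composer* > *more than three papers* is available.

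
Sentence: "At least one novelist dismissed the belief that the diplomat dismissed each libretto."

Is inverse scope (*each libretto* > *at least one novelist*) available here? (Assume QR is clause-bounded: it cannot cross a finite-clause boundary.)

The DP *each libretto* is contained in the complex NP *the belief that the diplomat dismissed each libretto*.
The Complex NP Constraint bars QR out of the complement clause of a noun.
Hence only narrow scope for *each libretto* (under *at least one novelist*) survives.
(Only the surface reading survives: one fixed novelist with respect to all the relevant librettos.)

No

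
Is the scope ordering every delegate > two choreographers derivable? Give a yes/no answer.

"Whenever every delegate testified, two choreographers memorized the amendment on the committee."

*every delegate* occurs within the adjunct clause *whenever every delegate testified*.
Since the clause is an adjunct (not a complement), the Adjunct Condition blocks QR across its edge.
So the wide-scope reading for *every delegate* is blocked.

No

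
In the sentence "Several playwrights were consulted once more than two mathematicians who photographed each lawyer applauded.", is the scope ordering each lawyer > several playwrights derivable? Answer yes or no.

The target quantifier *each lawyer* is part of the relative clause *who photographed each lawyer*, which is itself inside the adjunct *once more than two mathematicians who photographed each lawyer applauded*.
Both the relative clause and the enclosing adjunct are scope islands; QR cannot cross either.
So the wide-scope reading for *each lawyer* is blocked.

No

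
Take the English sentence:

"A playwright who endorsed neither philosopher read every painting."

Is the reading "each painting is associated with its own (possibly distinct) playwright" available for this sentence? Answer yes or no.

Yes

The paraphrase describes the scope ordering *every painting* > *a playwright*.
The RC *who endorsed neither philosopher* is an island, but *every painting* is not inside it — it is the matrix object, a clausemate of *a playwright*.
Clause-internal QR can adjoin the lower DP above the subject, yielding the inverse reading.
Both orderings are possible: *a playwright* > *every painting* and *every painting* > *a playwright*.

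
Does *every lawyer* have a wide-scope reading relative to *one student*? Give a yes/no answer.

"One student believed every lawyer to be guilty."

Yes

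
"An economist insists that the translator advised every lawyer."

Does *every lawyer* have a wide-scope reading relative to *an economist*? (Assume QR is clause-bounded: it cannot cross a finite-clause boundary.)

*every lawyer* sits inside the finite complement clause *that the translator advised every lawyer*.
Finite CP is the ceiling for QR here, by assumption.
*every lawyer* > *an economist* would require crossing that boundary, which is illicit.

No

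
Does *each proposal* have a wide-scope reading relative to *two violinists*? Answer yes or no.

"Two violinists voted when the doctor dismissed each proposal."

No

*each proposal* is embedded in the adjunct clause *when the doctor dismissed each proposal*.
The adjunct-island constraint bars QR out of an adverbial clause.
So the wide-scope reading for *each proposal* is blocked.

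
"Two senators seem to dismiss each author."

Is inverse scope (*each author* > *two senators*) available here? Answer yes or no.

Raising constructions are monoclausal for scope purposes; *each author* is not separated from *two senators* by any island.
Nothing blocks QR of the lower DP to a position above the higher one, so inverse scope is available.
Both orderings are possible: *two senators* > *each author* and *each author* > *two senators*.

Yes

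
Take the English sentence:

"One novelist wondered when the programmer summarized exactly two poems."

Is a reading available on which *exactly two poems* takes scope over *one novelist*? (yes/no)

No

The target quantifier *exactly two poems* is part of the embedded question *when the programmer summarized exactly two poems*.
Embedded wh-clauses are opaque for QR, so the quantifier stays inside the question.
*exactly two poems* is confined to the island and cannot take scope over *one novelist*.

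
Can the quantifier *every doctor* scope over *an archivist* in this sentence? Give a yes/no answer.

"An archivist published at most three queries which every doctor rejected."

No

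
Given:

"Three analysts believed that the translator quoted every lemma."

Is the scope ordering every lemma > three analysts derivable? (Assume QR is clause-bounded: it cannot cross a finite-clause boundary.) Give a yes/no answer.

*every lemma* occurs within the finite complement clause *that the translator quoted every lemma*.
Finite CP is the ceiling for QR here, by assumption.
There is no licit LF on which *every lemma* c-commands *three analysts*.

No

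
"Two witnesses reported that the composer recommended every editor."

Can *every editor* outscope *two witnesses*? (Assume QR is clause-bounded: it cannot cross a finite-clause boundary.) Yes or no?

No

*every editor* occurs within the finite complement clause *that the composer recommended every editor*.
With QR restricted to its own tensed clause, the embedded quantifier cannot reach a matrix scope position.
There is no licit LF on which *every editor* c-commands *two witnesses*.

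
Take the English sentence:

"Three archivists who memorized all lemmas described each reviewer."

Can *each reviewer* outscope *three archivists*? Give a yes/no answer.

Yes

*each reviewer* sits in the matrix clause, not in the relative clause on *three archivists*.
No island intervenes, so both surface and inverse scope are derivable.
So *each reviewer* > *three archivists* is among the available readings.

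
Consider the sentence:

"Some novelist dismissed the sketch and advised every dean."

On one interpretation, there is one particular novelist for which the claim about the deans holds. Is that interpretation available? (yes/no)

Yes

That reading corresponds to *some novelist* > *every dean*.
Surface scope (*some novelist* > *every dean*) is always derivable; islands only block QR, not in-situ interpretation.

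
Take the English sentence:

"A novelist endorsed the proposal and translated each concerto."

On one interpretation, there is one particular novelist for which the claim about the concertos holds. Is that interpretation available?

Yes

This is the *a novelist* > *each concerto* reading.
Nothing needs to raise for *a novelist* > *each concerto*, so no island constraint is at stake.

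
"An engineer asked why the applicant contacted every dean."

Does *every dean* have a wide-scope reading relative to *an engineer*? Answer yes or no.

No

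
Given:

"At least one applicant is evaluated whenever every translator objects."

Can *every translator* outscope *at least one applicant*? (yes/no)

No

*every translator* occurs within the adjunct clause *whenever every translator objects*.
Since the clause is an adjunct (not a complement), the Adjunct Condition blocks QR across its edge.
Hence only narrow scope for *every translator* (under *at least one applicant*) survives.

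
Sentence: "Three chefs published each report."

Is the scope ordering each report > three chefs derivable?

Both DPs are arguments of the same predicate; there is no clause or island boundary between them.
With no island boundary between them, the object can take inverse scope over the subject via ordinary QR within the clause.

Yes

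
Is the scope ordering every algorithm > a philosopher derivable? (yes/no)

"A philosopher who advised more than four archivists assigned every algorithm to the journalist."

Yes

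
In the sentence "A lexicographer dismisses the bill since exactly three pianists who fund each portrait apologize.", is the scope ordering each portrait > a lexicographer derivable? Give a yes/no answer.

*each portrait* occurs within the relative clause *who fund each portrait*, which is itself inside the adjunct *since exactly three pianists who fund each portrait apologize*.
Two island boundaries intervene — the relative clause and the adjunct. Either alone would block QR.
So the wide-scope reading for *each portrait* is blocked.

No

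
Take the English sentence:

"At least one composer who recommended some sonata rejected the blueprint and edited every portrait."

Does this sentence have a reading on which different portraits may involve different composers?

The paraphrase describes the scope ordering *every portrait* > *at least one composer*.
The DP *every portrait* is contained in one conjunct of the coordinate structure (*edited every portrait*).
QR out of a conjunct would have to apply non-ATB, which the CSC forbids.
*every portrait* is confined to the island and cannot take scope over *at least one composer*.
(Only the surface reading survives: one fixed composer with respect to all the relevant portraits.)

No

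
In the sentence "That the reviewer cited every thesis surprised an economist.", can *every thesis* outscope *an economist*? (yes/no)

*every thesis* sits inside the sentential subject *that the reviewer cited every thesis*.
Sentential subjects are islands: a quantifier inside the subject clause cannot raise over the matrix predicate.
*every thesis* is confined to the island and cannot take scope over *an economist*.

No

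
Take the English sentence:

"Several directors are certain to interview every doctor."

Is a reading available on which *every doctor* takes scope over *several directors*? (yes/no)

Infinitival complements of raising predicates do not block QR; *every doctor* and *several directors* are effectively clausemates.
With no island boundary between them, the object can take inverse scope over the subject via ordinary QR within the clause.
Both orderings are possible: *several directors* > *every doctor* and *every doctor* > *several directors*.

Yes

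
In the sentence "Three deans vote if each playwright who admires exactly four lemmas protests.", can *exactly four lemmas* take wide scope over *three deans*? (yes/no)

No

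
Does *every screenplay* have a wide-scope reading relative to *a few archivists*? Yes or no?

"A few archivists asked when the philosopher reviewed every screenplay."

The target quantifier *every screenplay* is part of the embedded question *when the philosopher reviewed every screenplay*.
An indirect question is a wh-island; the filled [Spec,CP] blocks QR across the CP edge.
So *every screenplay* cannot raise to a position above *a few archivists*.

No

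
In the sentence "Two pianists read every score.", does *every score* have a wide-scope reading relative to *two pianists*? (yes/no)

Yes

*every score* is the matrix object and *two pianists* the matrix subject; the two are clausemates.
Since no island is crossed, the inverse ordering is licensed alongside surface scope.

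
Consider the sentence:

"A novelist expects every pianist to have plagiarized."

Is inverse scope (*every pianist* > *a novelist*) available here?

Yes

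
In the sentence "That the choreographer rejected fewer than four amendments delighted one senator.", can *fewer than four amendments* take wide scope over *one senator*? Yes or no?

*fewer than four amendments* sits inside the sentential subject *that the choreographer rejected fewer than four amendments*.
The subject-island constraint blocks QR out of a clausal subject.
So the wide-scope reading for *fewer than four amendments* is blocked.

No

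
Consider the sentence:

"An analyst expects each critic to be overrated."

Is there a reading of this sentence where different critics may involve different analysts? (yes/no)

The described interpretation is the *each critic* > *an analyst* scoping.
This is an ECM construction: *each critic* is the infinitival subject, Case-marked by the matrix verb, and the infinitive is transparent for QR.
Ordinary QR to a clause-peripheral position gives the wide-scope LF for the lower DP.

Yes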